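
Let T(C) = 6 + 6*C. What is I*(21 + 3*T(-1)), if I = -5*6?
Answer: -630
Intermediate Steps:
I = -30
I*(21 + 3*T(-1)) = -30*(21 + 3*(6 + 6*(-1))) = -30*(21 + 3*(6 - 6)) = -30*(21 + 3*0) = -30*(21 + 0) = -30*21 = -630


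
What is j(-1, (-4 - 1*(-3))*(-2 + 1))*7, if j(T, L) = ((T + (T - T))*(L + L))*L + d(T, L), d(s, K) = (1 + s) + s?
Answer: -21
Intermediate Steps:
d(s, K) = 1 + 2*s
j(T, L) = 1 + 2*T + 2*T*L² (j(T, L) = ((T + (T - T))*(L + L))*L + (1 + 2*T) = ((T + 0)*(2*L))*L + (1 + 2*T) = (T*(2*L))*L + (1 + 2*T) = (2*L*T)*L + (1 + 2*T) = 2*T*L² + (1 + 2*T) = 1 + 2*T + 2*T*L²)
j(-1, (-4 - 1*(-3))*(-2 + 1))*7 = (1 + 2*(-1) + 2*(-1)*((-4 - 1*(-3))*(-2 + 1))²)*7 = (1 - 2 + 2*(-1)*((-4 + 3)*(-1))²)*7 = (1 - 2 + 2*(-1)*(-1*(-1))²)*7 = (1 - 2 + 2*(-1)*1²)*7 = (1 - 2 + 2*(-1)*1)*7 = (1 - 2 - 2)*7 = -3*7 = -21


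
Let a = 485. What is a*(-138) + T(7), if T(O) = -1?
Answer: -66931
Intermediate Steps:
a*(-138) + T(7) = 485*(-138) - 1 = -66930 - 1 = -66931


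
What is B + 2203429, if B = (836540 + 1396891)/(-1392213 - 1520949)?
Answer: 2139647799689/971054 ≈ 2.2034e+6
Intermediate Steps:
B = -744477/971054 (B = 2233431/(-2913162) = 2233431*(-1/2913162) = -744477/971054 ≈ -0.76667)
B + 2203429 = -744477/971054 + 2203429 = 2139647799689/971054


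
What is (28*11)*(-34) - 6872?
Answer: -17344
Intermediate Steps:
(28*11)*(-34) - 6872 = 308*(-34) - 6872 = -10472 - 6872 = -17344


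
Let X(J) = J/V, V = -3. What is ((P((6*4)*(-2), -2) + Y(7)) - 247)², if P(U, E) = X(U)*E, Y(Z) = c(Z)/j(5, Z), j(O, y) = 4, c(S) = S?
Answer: 1229881/16 ≈ 76868.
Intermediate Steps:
X(J) = -J/3 (X(J) = J/(-3) = J*(-⅓) = -J/3)
Y(Z) = Z/4
P(U, E) = -E*U/3 (P(U, E) = (-U/3)*E = -E*U/3)
((P((6*4)*(-2), -2) + Y(7)) - 247)² = ((-⅓*(-2)*(6*4)*(-2) + (¼)*7) - 247)² = ((-⅓*(-2)*24*(-2) + 7/4) - 247)² = ((-⅓*(-2)*(-48) + 7/4) - 247)² = ((-32 + 7/4) - 247)² = (-121/4 - 247)² = (-1109/4)² = 1229881/16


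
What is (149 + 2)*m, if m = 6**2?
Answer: 5436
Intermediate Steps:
m = 36
(149 + 2)*m = (149 + 2)*36 = 151*36 = 5436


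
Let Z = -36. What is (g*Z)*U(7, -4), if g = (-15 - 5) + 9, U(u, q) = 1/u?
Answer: 396/7 ≈ 56.571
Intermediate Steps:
g = -11 (g = -20 + 9 = -11)
(g*Z)*U(7, -4) = -11*(-36)/7 = 396*(1/7) = 396/7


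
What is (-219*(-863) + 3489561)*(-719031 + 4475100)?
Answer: 13816917668502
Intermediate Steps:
(-219*(-863) + 3489561)*(-719031 + 4475100) = (188997 + 3489561)*3756069 = 3678558*3756069 = 13816917668502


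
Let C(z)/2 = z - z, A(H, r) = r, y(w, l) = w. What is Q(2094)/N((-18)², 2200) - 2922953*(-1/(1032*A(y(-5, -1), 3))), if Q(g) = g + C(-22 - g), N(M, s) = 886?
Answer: 1298109691/1371528 ≈ 946.47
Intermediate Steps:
C(z) = 0 (C(z) = 2*(z - z) = 2*0 = 0)
Q(g) = g (Q(g) = g + 0 = g)
Q(2094)/N((-18)², 2200) - 2922953*(-1/(1032*A(y(-5, -1), 3))) = 2094/886 - 2922953/(-12*86*3) = 2094*(1/886) - 2922953/((-1032*3)) = 1047/443 - 2922953/(-3096) = 1047/443 - 2922953*(-1/3096) = 1047/443 + 2922953/3096 = 1298109691/1371528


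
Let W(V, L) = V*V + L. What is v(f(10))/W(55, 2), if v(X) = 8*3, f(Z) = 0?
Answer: 8/1009 ≈ 0.0079286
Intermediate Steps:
W(V, L) = L + V² (W(V, L) = V² + L = L + V²)
v(X) = 24
v(f(10))/W(55, 2) = 24/(2 + 55²) = 24/(2 + 3025) = 24/3027 = 24*(1/3027) = 8/1009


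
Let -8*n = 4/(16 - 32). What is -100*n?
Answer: -25/8 ≈ -3.1250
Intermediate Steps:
n = 1/32 (n = -4/(8*(16 - 32)) = -4/(8*(-16)) = -(-1)*4/128 = -⅛*(-¼) = 1/32 ≈ 0.031250)
-100*n = -100*1/32 = -25/8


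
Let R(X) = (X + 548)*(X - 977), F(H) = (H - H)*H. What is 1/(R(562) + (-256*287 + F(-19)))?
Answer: -1/534122 ≈ -1.8722e-6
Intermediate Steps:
F(H) = 0 (F(H) = 0*H = 0)
R(X) = (-977 + X)*(548 + X) (R(X) = (548 + X)*(-977 + X) = (-977 + X)*(548 + X))
1/(R(562) + (-256*287 + F(-19))) = 1/((-535396 + 562² - 429*562) + (-256*287 + 0)) = 1/((-535396 + 315844 - 241098) + (-73472 + 0)) = 1/(-460650 - 73472) = 1/(-534122) = -1/534122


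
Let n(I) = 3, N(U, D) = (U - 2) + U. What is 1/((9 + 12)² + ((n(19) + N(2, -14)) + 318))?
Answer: 1/764 ≈ 0.0013089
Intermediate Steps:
N(U, D) = -2 + 2*U (N(U, D) = (-2 + U) + U = -2 + 2*U)
1/((9 + 12)² + ((n(19) + N(2, -14)) + 318)) = 1/((9 + 12)² + ((3 + (-2 + 2*2)) + 318)) = 1/(21² + ((3 + (-2 + 4)) + 318)) = 1/(441 + ((3 + 2) + 318)) = 1/(441 + (5 + 318)) = 1/(441 + 323) = 1/764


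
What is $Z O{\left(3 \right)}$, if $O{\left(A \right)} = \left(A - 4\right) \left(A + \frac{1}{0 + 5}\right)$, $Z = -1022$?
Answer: $\frac{16352}{5} \approx 3270.4$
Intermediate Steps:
$O{\left(A \right)} = \left(-4 + A\right) \left(\frac{1}{5} + A\right)$ ($O{\left(A \right)} = \left(-4 + A\right) \left(A + \frac{1}{5}\right) = \left(-4 + A\right) \left(\frac{1}{5} + A\right)$)
$Z O{\left(3 \right)} = - 1022 \left(- \frac{4}{5} + 3^{2} - \frac{57}{5}\right) = - 1022 \left(- \frac{4}{5} + 9 - \frac{57}{5}\right) = \left(-1022\right) \left(- \frac{16}{5}\right) = \frac{16352}{5}$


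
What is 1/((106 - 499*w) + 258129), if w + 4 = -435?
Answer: 1/477296 ≈ 2.0951e-6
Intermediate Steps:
w = -439 (w = -4 - 435 = -439)
1/((106 - 499*w) + 258129) = 1/((106 - 499*(-439)) + 258129) = 1/((106 + 219061) + 258129) = 1/(219167 + 258129) = 1/477296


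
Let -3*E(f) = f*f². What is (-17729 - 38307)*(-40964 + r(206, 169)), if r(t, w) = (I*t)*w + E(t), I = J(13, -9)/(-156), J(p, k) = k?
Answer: 496405132570/3 ≈ 1.6547e+11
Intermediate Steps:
I = 3/52 (I = -9/(-156) = -9*(-1/156) = 3/52 ≈ 0.057692)
E(f) = -f³/3 (E(f) = -f*f²/3 = -f³/3)
r(t, w) = -t³/3 + 3*t*w/52 (r(t, w) = (3*t/52)*w - t³/3 = 3*t*w/52 - t³/3 = -t³/3 + 3*t*w/52)
(-17729 - 38307)*(-40964 + r(206, 169)) = (-17729 - 38307)*(-40964 + (1/156)*206*(-52*206² + 9*169)) = -56036*(-40964 + (1/156)*206*(-52*42436 + 1521)) = -56036*(-40964 + (1/156)*206*(-2206672 + 1521)) = -56036*(-40964 + (1/156)*206*(-2205151)) = -56036*(-40964 - 17471581/6) = -56036*(-17717365/6) = 496405132570/3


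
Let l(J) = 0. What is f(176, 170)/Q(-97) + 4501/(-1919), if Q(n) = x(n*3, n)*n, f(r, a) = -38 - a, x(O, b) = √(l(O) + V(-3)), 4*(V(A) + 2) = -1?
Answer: -4501/1919 - 416*I/291 ≈ -2.3455 - 1.4296*I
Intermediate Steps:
V(A) = -9/4 (V(A) = -2 + (¼)*(-1) = -2 - ¼ = -9/4)
x(O, b) = 3*I/2 (x(O, b) = √(0 - 9/4) = √(-9/4) = 3*I/2)
Q(n) = 3*I*n/2 (Q(n) = (3*I/2)*n = 3*I*n/2)
f(176, 170)/Q(-97) + 4501/(-1919) = (-38 - 1*170)/(((3/2)*I*(-97))) + 4501/(-1919) = (-38 - 170)/((-291*I/2)) + 4501*(-1/1919) = -416*I/291 - 4501/1919 = -4501/1919 - 416*I/291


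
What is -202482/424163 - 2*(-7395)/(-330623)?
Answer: -73218577056/140238043549 ≈ -0.52210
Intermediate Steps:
-202482/424163 - 2*(-7395)/(-330623) = -202482*1/424163 + 14790*(-1/330623) = -202482/424163 - 14790/330623 = -73218577056/140238043549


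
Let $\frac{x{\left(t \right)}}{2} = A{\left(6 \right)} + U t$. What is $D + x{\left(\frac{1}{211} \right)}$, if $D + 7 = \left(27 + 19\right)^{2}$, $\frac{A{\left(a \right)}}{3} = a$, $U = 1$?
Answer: $\frac{452597}{211} \approx 2145.0$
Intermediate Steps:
$A{\left(a \right)} = 3 a$
$x{\left(t \right)} = 36 + 2 t$ ($x{\left(t \right)} = 2 \left(3 \cdot 6 + 1 t\right) = 2 \left(18 + t\right) = 36 + 2 t$)
$D = 2109$ ($D = -7 + \left(27 + 19\right)^{2} = -7 + 46^{2} = -7 + 2116 = 2109$)
$D + x{\left(\frac{1}{211} \right)} = 2109 + \left(36 + \frac{2}{211}\right) = 2109 + \frac{7598}{211} = \frac{452597}{211}$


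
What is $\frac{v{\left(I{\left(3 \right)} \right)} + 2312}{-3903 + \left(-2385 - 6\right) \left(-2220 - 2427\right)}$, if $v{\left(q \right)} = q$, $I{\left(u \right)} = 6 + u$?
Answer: $\frac{211}{1009734} \approx 0.00020897$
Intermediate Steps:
$\frac{v{\left(I{\left(3 \right)} \right)} + 2312}{-3903 + \left(-2385 - 6\right) \left(-2220 - 2427\right)} = \frac{\left(6 + 3\right) + 2312}{-3903 + \left(-2385 - 6\right) \left(-2220 - 2427\right)} = \frac{9 + 2312}{-3903 - -11110977} = \frac{2321}{-3903 + 11110977} = \frac{2321}{11107074} = 2321 \cdot \frac{1}{11107074} = \frac{211}{1009734}$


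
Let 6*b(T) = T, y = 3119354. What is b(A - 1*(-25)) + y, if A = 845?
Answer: 3119499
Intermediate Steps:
b(T) = T/6
b(A - 1*(-25)) + y = (845 - 1*(-25))/6 + 3119354 = (845 + 25)/6 + 3119354 = (⅙)*870 + 3119354 = 145 + 3119354 = 3119499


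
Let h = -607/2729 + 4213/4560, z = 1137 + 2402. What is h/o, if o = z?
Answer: 8729357/44040165360 ≈ 0.00019821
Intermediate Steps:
z = 3539
o = 3539
h = 8729357/12444240 (h = -607*1/2729 + 4213*(1/4560) = -607/2729 + 4213/4560 = 8729357/12444240 ≈ 0.70148)
h/o = (8729357/12444240)/3539 = (8729357/12444240)*(1/3539) = 8729357/44040165360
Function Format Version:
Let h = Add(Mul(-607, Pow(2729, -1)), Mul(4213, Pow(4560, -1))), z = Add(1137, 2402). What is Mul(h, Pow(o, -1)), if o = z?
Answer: Rational(8729357, 44040165360) ≈ 0.00019821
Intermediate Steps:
z = 3539
o = 3539
h = Rational(8729357, 12444240) (h = Add(Mul(-607, Rational(1, 2729)), Mul(4213, Rational(1, 4560))) = Add(Rational(-607, 2729), Rational(4213, 4560)) = Rational(8729357, 12444240) ≈ 0.70148)
Mul(h, Pow(o, -1)) = Mul(Rational(8729357, 12444240), Pow(3539, -1)) = Mul(Rational(8729357, 12444240), Rational(1, 3539)) = Rational(8729357, 44040165360)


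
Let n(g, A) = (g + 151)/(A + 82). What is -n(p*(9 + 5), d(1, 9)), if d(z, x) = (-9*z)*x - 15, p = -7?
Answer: 53/14 ≈ 3.7857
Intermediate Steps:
d(z, x) = -15 - 9*x*z (d(z, x) = -9*x*z - 15 = -15 - 9*x*z)
n(g, A) = (151 + g)/(82 + A)
-n(p*(9 + 5), d(1, 9)) = -(151 - 7*(9 + 5))/(82 + (-15 - 9*9*1)) = -(151 - 7*14)/(82 + (-15 - 81)) = -(151 - 98)/(82 - 96) = -53/(-14) = -(-1)*53/14 = -1*(-53/14) = 53/14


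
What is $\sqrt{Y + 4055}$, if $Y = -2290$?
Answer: $\sqrt{1765} \approx 42.012$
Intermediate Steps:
$\sqrt{Y + 4055} = \sqrt{-2290 + 4055} = \sqrt{1765}$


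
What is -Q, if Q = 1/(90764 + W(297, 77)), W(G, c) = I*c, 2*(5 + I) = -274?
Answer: -1/79830 ≈ -1.2527e-5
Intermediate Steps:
I = -142 (I = -5 + (½)*(-274) = -5 - 137 = -142)
W(G, c) = -142*c
Q = 1/79830 (Q = 1/(90764 - 142*77) = 1/(90764 - 10934) = 1/79830 ≈ 1.2527e-5)
-Q = -1*1/79830 = -1/79830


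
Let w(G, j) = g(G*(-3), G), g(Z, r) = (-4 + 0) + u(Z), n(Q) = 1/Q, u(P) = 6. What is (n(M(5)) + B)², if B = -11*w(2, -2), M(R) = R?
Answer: 11881/25 ≈ 475.24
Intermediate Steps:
g(Z, r) = 2 (g(Z, r) = (-4 + 0) + 6 = -4 + 6 = 2)
w(G, j) = 2
B = -22 (B = -11*2 = -22)
(n(M(5)) + B)² = (1/5 - 22)² = (⅕ - 22)² = (-109/5)² = 11881/25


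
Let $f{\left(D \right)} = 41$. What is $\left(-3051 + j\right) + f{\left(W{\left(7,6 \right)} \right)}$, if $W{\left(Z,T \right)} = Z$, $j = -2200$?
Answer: $-5210$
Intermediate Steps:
$\left(-3051 + j\right) + f{\left(W{\left(7,6 \right)} \right)} = \left(-3051 - 2200\right) + 41 = -5251 + 41 = -5210$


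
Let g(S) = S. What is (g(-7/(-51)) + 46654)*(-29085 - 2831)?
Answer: -75939685676/51 ≈ -1.4890e+9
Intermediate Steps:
(g(-7/(-51)) + 46654)*(-29085 - 2831) = (-7/(-51) + 46654)*(-29085 - 2831) = (-7*(-1/51) + 46654)*(-31916) = (7/51 + 46654)*(-31916) = (2379361/51)*(-31916) = -75939685676/51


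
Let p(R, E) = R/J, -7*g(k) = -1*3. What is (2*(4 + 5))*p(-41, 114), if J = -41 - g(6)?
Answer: 2583/145 ≈ 17.814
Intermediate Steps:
g(k) = 3/7 (g(k) = -(-1)*3/7 = -⅐*(-3) = 3/7)
J = -290/7 (J = -41 - 1*3/7 = -41 - 3/7 = -290/7 ≈ -41.429)
p(R, E) = -7*R/290 (p(R, E) = R/(-290/7) = R*(-7/290) = -7*R/290)
(2*(4 + 5))*p(-41, 114) = (2*(4 + 5))*(-7/290*(-41)) = (2*9)*(287/290) = 18*(287/290) = 2583/145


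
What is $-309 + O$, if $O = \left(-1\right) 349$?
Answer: $-658$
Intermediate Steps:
$O = -349$
$-309 + O = -309 - 349 = -658$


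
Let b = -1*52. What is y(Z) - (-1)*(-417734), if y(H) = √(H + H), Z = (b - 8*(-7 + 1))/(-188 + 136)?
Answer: -417734 + √26/13 ≈ -4.1773e+5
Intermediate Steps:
b = -52
Z = 1/13 (Z = (-52 - 8*(-7 + 1))/(-188 + 136) = (-52 - 8*(-6))/(-52) = (-52 + 48)*(-1/52) = -4*(-1/52) = 1/13 ≈ 0.076923)
y(H) = √2*√H (y(H) = √(2*H) = √2*√H)
y(Z) - (-1)*(-417734) = √2*√(1/13) - (-1)*(-417734) = √2*(√13/13) - 1*417734 = √26/13 - 417734 = -417734 + √26/13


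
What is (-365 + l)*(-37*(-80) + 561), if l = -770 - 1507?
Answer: -9302482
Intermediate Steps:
l = -2277
(-365 + l)*(-37*(-80) + 561) = (-365 - 2277)*(-37*(-80) + 561) = -2642*(2960 + 561) = -2642*3521 = -9302482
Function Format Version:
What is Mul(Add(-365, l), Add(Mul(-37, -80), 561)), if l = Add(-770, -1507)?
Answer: -9302482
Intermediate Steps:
l = -2277
Mul(Add(-365, l), Add(Mul(-37, -80), 561)) = Mul(Add(-365, -2277), Add(Mul(-37, -80), 561)) = Mul(-2642, Add(2960, 561)) = Mul(-2642, 3521) = -9302482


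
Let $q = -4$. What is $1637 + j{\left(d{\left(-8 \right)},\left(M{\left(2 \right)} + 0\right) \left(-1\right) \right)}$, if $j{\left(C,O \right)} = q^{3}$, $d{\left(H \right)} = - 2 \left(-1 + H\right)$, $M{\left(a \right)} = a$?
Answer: $1573$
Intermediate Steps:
$d{\left(H \right)} = 2 - 2 H$
$j{\left(C,O \right)} = -64$ ($j{\left(C,O \right)} = \left(-4\right)^{3} = -64$)
$1637 + j{\left(d{\left(-8 \right)},\left(M{\left(2 \right)} + 0\right) \left(-1\right) \right)} = 1637 - 64 = 1573$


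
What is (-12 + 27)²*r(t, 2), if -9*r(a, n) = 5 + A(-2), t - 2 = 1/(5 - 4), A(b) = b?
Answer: -75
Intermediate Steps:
t = 3 (t = 2 + 1/(5 - 4) = 2 + 1/1 = 2 + 1 = 3)
r(a, n) = -⅓ (r(a, n) = -(5 - 2)/9 = -⅑*3 = -⅓)
(-12 + 27)²*r(t, 2) = (-12 + 27)²*(-⅓) = 15²*(-⅓) = 225*(-⅓) = -75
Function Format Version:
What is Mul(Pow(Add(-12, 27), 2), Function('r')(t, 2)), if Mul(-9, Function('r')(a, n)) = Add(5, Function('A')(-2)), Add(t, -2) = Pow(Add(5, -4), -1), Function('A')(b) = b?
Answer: -75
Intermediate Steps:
t = 3 (t = Add(2, Pow(Add(5, -4), -1)) = Add(2, Pow(1, -1)) = Add(2, 1) = 3)
Function('r')(a, n) = Rational(-1, 3) (Function('r')(a, n) = Mul(Rational(-1, 9), Add(5, -2)) = Mul(Rational(-1, 9), 3) = Rational(-1, 3))
Mul(Pow(Add(-12, 27), 2), Function('r')(t, 2)) = Mul(Pow(Add(-12, 27), 2), Rational(-1, 3)) = Mul(Pow(15, 2), Rational(-1, 3)) = Mul(225, Rational(-1, 3)) = -75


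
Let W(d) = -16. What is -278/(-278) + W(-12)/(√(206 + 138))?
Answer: 1 - 4*√86/43 ≈ 0.13734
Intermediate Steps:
-278/(-278) + W(-12)/(√(206 + 138)) = -278/(-278) - 16/√(206 + 138) = -278*(-1/278) - 16*√86/172 = 1 - 16*√86/172 = 1 - 4*√86/43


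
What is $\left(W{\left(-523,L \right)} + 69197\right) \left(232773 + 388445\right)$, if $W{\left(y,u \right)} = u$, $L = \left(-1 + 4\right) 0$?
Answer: $42986421946$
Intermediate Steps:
$L = 0$ ($L = 3 \cdot 0 = 0$)
$\left(W{\left(-523,L \right)} + 69197\right) \left(232773 + 388445\right) = \left(0 + 69197\right) \left(232773 + 388445\right) = 69197 \cdot 621218 = 42986421946$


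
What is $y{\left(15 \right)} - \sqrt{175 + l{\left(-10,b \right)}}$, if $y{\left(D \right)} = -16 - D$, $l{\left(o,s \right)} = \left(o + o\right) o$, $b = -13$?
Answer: $-31 - 5 \sqrt{15} \approx -50.365$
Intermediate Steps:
$l{\left(o,s \right)} = 2 o^{2}$ ($l{\left(o,s \right)} = 2 o o = 2 o^{2}$)
$y{\left(15 \right)} - \sqrt{175 + l{\left(-10,b \right)}} = \left(-16 - 15\right) - \sqrt{175 + 2 \left(-10\right)^{2}} = \left(-16 - 15\right) - \sqrt{175 + 2 \cdot 100} = -31 - \sqrt{175 + 200} = -31 - \sqrt{375} = -31 - 5 \sqrt{15}$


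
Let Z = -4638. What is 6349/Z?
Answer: -6349/4638 ≈ -1.3689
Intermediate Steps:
6349/Z = 6349/(-4638) = 6349*(-1/4638) = -6349/4638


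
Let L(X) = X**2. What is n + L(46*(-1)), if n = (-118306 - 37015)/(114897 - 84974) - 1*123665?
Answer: -3637266048/29923 ≈ -1.2155e+5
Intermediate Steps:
n = -3700583116/29923 (n = -155321/29923 - 123665 = -3700583116/29923 ≈ -1.2367e+5)
n + L(46*(-1)) = -3700583116/29923 + (46*(-1))**2 = -3700583116/29923 + (-46)**2 = -3700583116/29923 + 2116 = -3637266048/29923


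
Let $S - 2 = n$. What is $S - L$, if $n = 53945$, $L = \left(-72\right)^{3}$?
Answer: $427195$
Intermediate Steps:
$L = -373248$
$S = 53947$ ($S = 2 + 53945 = 53947$)
$S - L = 53947 - -373248 = 53947 + 373248 = 427195$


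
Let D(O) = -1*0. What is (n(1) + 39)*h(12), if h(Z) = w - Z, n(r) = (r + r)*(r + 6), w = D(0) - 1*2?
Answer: -742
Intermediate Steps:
D(O) = 0
w = -2 (w = 0 - 1*2 = 0 - 2 = -2)
n(r) = 2*r*(6 + r) (n(r) = (2*r)*(6 + r) = 2*r*(6 + r))
h(Z) = -2 - Z
(n(1) + 39)*h(12) = (2*1*(6 + 1) + 39)*(-2 - 1*12) = (2*1*7 + 39)*(-2 - 12) = (14 + 39)*(-14) = 53*(-14) = -742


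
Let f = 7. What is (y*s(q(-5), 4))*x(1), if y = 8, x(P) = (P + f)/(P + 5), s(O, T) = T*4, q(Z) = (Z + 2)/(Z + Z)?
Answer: 512/3 ≈ 170.67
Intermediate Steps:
q(Z) = (2 + Z)/(2*Z) (q(Z) = (2 + Z)/((2*Z)) = (2 + Z)*(1/(2*Z)) = (2 + Z)/(2*Z))
s(O, T) = 4*T
x(P) = (7 + P)/(5 + P) (x(P) = (P + 7)/(P + 5) = (7 + P)/(5 + P))
(y*s(q(-5), 4))*x(1) = (8*(4*4))*((7 + 1)/(5 + 1)) = (8*16)*(8/6) = 128*((⅙)*8) = 128*(4/3) = 512/3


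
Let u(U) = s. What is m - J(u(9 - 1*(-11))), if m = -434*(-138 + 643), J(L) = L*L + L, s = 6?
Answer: -219212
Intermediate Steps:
u(U) = 6
J(L) = L + L**2 (J(L) = L**2 + L = L + L**2)
m = -219170 (m = -434*505 = -219170)
m - J(u(9 - 1*(-11))) = -219170 - 6*(1 + 6) = -219170 - 6*7 = -219170 - 1*42 = -219170 - 42 = -219212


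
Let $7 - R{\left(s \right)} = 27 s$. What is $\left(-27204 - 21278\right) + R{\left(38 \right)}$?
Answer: $-49501$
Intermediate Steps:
$R{\left(s \right)} = 7 - 27 s$
$\left(-27204 - 21278\right) + R{\left(38 \right)} = \left(-27204 - 21278\right) + \left(7 - 1026\right) = -48482 + \left(7 - 1026\right) = -48482 - 1019 = -49501$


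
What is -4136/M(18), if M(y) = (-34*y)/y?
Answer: 2068/17 ≈ 121.65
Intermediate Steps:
M(y) = -34
-4136/M(18) = -4136/(-34) = -4136*(-1/34) = 2068/17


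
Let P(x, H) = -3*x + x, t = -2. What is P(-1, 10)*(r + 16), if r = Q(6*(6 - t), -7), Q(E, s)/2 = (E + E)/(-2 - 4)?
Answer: -32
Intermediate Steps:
P(x, H) = -2*x
Q(E, s) = -2*E/3 (Q(E, s) = 2*((E + E)/(-2 - 4)) = 2*((2*E)/(-6)) = 2*((2*E)*(-⅙)) = 2*(-E/3) = -2*E/3)
r = -32 (r = -4*(6 - 1*(-2)) = -4*(6 + 2) = -4*8 = -⅔*48 = -32)
P(-1, 10)*(r + 16) = (-2*(-1))*(-32 + 16) = 2*(-16) = -32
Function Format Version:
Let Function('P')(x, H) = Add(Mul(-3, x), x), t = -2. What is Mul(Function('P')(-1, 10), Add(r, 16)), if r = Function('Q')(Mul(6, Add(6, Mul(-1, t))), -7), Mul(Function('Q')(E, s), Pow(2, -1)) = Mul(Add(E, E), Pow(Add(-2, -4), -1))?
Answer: -32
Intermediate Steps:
Function('P')(x, H) = Mul(-2, x)
Function('Q')(E, s) = Mul(Rational(-2, 3), E) (Function('Q')(E, s) = Mul(2, Mul(Add(E, E), Pow(Add(-2, -4), -1))) = Mul(2, Mul(Mul(2, E), Pow(-6, -1))) = Mul(2, Mul(Mul(2, E), Rational(-1, 6))) = Mul(2, Mul(Rational(-1, 3), E)) = Mul(Rational(-2, 3), E))
r = -32 (r = Mul(Rational(-2, 3), Mul(6, Add(6, Mul(-1, -2)))) = Mul(Rational(-2, 3), Mul(6, Add(6, 2))) = Mul(Rational(-2, 3), Mul(6, 8)) = Mul(Rational(-2, 3), 48) = -32)
Mul(Function('P')(-1, 10), Add(r, 16)) = Mul(Mul(-2, -1), Add(-32, 16)) = Mul(2, -16) = -32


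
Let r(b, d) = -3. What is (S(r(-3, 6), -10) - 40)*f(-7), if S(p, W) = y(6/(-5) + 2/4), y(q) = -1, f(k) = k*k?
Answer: -2009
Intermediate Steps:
f(k) = k**2
S(p, W) = -1
(S(r(-3, 6), -10) - 40)*f(-7) = (-1 - 40)*(-7)**2 = -41*49 = -2009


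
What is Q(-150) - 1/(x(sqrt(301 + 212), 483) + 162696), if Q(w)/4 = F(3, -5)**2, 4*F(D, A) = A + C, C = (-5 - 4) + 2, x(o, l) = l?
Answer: 5874443/163179 ≈ 36.000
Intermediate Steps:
C = -7 (C = -9 + 2 = -7)
F(D, A) = -7/4 + A/4 (F(D, A) = (A - 7)/4 = (-7 + A)/4 = -7/4 + A/4)
Q(w) = 36 (Q(w) = 4*(-7/4 + (1/4)*(-5))**2 = 4*(-7/4 - 5/4)**2 = 4*(-3)**2 = 4*9 = 36)
Q(-150) - 1/(x(sqrt(301 + 212), 483) + 162696) = 36 - 1/(483 + 162696) = 36 - 1/163179 = 5874443/163179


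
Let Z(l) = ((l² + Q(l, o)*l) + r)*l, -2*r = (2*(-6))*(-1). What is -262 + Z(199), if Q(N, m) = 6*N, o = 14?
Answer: 55162737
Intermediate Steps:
r = -6 (r = -2*(-6)*(-1)/2 = -(-6)*(-1) = -½*12 = -6)
Z(l) = l*(-6 + 7*l²) (Z(l) = ((l² + (6*l)*l) - 6)*l = ((l² + 6*l²) - 6)*l = (7*l² - 6)*l = (-6 + 7*l²)*l = l*(-6 + 7*l²))
-262 + Z(199) = -262 + 199*(-6 + 7*199²) = -262 + 199*(-6 + 7*39601) = -262 + 199*(-6 + 277207) = -262 + 199*277201 = -262 + 55162999 = 55162737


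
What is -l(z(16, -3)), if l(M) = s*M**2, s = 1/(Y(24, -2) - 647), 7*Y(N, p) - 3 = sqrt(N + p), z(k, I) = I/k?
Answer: 47523/874011904 + 21*sqrt(22)/1748023808 ≈ 5.4430e-5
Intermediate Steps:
Y(N, p) = 3/7 + sqrt(N + p)/7
s = 1/(-4526/7 + sqrt(22)/7) (s = 1/((3/7 + sqrt(24 - 2)/7) - 647) = 1/((3/7 + sqrt(22)/7) - 647) = 1/(-4526/7 + sqrt(22)/7) ≈ -0.0015482)
l(M) = M**2*(-15841/10242327 - 7*sqrt(22)/20484654) (l(M) = (-15841/10242327 - 7*sqrt(22)/20484654)*M**2 = M**2*(-15841/10242327 - 7*sqrt(22)/20484654))
-l(z(16, -3)) = -(-15841*(-3/16)**2/10242327 - 7*sqrt(22)*(-3/16)**2/20484654) = -(-15841/10242327*9/256 - 7/20484654*sqrt(22)*9/256) = -(-47523/874011904 - 21*sqrt(22)/1748023808) = 47523/874011904 + 21*sqrt(22)/1748023808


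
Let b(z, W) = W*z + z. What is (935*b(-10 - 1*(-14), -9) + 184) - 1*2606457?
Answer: -2636193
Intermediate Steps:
b(z, W) = z + W*z
(935*b(-10 - 1*(-14), -9) + 184) - 1*2606457 = (935*((-10 - 1*(-14))*(1 - 9)) + 184) - 1*2606457 = (935*((-10 + 14)*(-8)) + 184) - 2606457 = (935*(4*(-8)) + 184) - 2606457 = (935*(-32) + 184) - 2606457 = (-29920 + 184) - 2606457 = -29736 - 2606457 = -2636193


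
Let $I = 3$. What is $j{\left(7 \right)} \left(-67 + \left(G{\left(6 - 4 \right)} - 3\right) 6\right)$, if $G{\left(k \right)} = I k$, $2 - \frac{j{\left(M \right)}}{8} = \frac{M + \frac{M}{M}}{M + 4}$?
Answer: $- \frac{5488}{11} \approx -498.91$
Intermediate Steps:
$j{\left(M \right)} = 16 - \frac{8 \left(1 + M\right)}{4 + M}$ ($j{\left(M \right)} = 16 - 8 \frac{M + \frac{M}{M}}{M + 4} = 16 - 8 \frac{M + 1}{4 + M} = 16 - 8 \frac{1 + M}{4 + M} = 16 - \frac{8 \left(1 + M\right)}{4 + M}$)
$G{\left(k \right)} = 3 k$
$j{\left(7 \right)} \left(-67 + \left(G{\left(6 - 4 \right)} - 3\right) 6\right) = \frac{8 \left(7 + 7\right)}{4 + 7} \left(-67 + \left(3 \left(6 - 4\right) - 3\right) 6\right) = 8 \cdot \frac{1}{11} \cdot 14 \left(-67 + \left(3 \left(6 - 4\right) - 3\right) 6\right) = 8 \cdot \frac{1}{11} \cdot 14 \left(-67 + \left(3 \cdot 2 - 3\right) 6\right) = \frac{112 \left(-67 + \left(6 - 3\right) 6\right)}{11} = \frac{112 \left(-67 + 3 \cdot 6\right)}{11} = \frac{112 \left(-67 + 18\right)}{11} = \frac{112}{11} \left(-49\right) = - \frac{5488}{11}$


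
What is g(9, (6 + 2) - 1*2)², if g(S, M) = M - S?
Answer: 9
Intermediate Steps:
g(9, (6 + 2) - 1*2)² = (((6 + 2) - 1*2) - 1*9)² = ((8 - 2) - 9)² = (6 - 9)² = (-3)² = 9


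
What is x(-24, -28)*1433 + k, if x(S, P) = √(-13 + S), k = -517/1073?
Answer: -517/1073 + 1433*I*√37 ≈ -0.48183 + 8716.6*I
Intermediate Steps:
k = -517/1073 (k = -517*1/1073 = -517/1073 ≈ -0.48183)
x(-24, -28)*1433 + k = √(-13 - 24)*1433 - 517/1073 = √(-37)*1433 - 517/1073 = (I*√37)*1433 - 517/1073 = 1433*I*√37 - 517/1073 = -517/1073 + 1433*I*√37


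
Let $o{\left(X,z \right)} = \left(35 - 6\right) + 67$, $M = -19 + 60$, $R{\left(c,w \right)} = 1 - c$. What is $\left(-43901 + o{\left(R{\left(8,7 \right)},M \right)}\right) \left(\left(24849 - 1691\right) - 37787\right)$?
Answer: $640823345$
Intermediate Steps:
$M = 41$
$o{\left(X,z \right)} = 96$ ($o{\left(X,z \right)} = 29 + 67 = 96$)
$\left(-43901 + o{\left(R{\left(8,7 \right)},M \right)}\right) \left(\left(24849 - 1691\right) - 37787\right) = \left(-43901 + 96\right) \left(\left(24849 - 1691\right) - 37787\right) = - 43805 \left(23158 - 37787\right) = \left(-43805\right) \left(-14629\right) = 640823345$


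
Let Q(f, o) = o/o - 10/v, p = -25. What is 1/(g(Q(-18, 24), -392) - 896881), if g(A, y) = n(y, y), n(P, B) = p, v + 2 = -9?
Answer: -1/896906 ≈ -1.1149e-6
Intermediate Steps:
v = -11 (v = -2 - 9 = -11)
n(P, B) = -25
Q(f, o) = 21/11 (Q(f, o) = o/o - 10/(-11) = 1 - 10*(-1/11) = 1 + 10/11 = 21/11)
g(A, y) = -25
1/(g(Q(-18, 24), -392) - 896881) = 1/(-25 - 896881) = 1/(-896906) = -1/896906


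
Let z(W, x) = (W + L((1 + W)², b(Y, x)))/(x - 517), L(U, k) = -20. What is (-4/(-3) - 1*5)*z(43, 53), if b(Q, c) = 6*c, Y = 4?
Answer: 253/1392 ≈ 0.18175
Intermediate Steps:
z(W, x) = (-20 + W)/(-517 + x) (z(W, x) = (W - 20)/(x - 517) = (-20 + W)/(-517 + x))
(-4/(-3) - 1*5)*z(43, 53) = (-4/(-3) - 1*5)*((-20 + 43)/(-517 + 53)) = (-4*(-⅓) - 5)*(23/(-464)) = (4/3 - 5)*(-1/464*23) = -11/3*(-23/464) = 253/1392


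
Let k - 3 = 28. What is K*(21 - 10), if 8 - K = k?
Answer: -253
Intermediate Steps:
k = 31 (k = 3 + 28 = 31)
K = -23 (K = 8 - 1*31 = 8 - 31 = -23)
K*(21 - 10) = -23*(21 - 10) = -23*11 = -253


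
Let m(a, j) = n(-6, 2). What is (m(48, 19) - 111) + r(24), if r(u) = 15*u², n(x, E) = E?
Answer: 8531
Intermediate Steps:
m(a, j) = 2
(m(48, 19) - 111) + r(24) = (2 - 111) + 15*24² = -109 + 15*576 = -109 + 8640 = 8531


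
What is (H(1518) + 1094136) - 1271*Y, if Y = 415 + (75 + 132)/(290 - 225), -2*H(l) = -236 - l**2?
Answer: 111468718/65 ≈ 1.7149e+6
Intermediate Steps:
H(l) = 118 + l**2/2 (H(l) = -(-236 - l**2)/2 = 118 + l**2/2)
Y = 27182/65 (Y = 415 + 207/65 = 27182/65 ≈ 418.18)
(H(1518) + 1094136) - 1271*Y = ((118 + (1/2)*1518**2) + 1094136) - 1271*27182/65 = ((118 + (1/2)*2304324) + 1094136) - 34548322/65 = ((118 + 1152162) + 1094136) - 34548322/65 = (1152280 + 1094136) - 34548322/65 = 2246416 - 34548322/65 = 111468718/65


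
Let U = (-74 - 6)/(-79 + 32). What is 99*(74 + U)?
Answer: 352242/47 ≈ 7494.5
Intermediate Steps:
U = 80/47 (U = -80/(-47) = -80*(-1/47) = 80/47 ≈ 1.7021)
99*(74 + U) = 99*(74 + 80/47) = 99*(3558/47) = 352242/47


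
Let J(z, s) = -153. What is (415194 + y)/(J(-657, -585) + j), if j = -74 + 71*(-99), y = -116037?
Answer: -299157/7256 ≈ -41.229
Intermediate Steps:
j = -7103 (j = -74 - 7029 = -7103)
(415194 + y)/(J(-657, -585) + j) = (415194 - 116037)/(-153 - 7103) = 299157/(-7256) = 299157*(-1/7256) = -299157/7256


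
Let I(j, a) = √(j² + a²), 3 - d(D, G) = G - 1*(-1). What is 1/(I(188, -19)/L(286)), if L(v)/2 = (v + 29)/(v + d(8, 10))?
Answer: 63*√35705/992599 ≈ 0.011993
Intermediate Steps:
d(D, G) = 2 - G (d(D, G) = 3 - (G - 1*(-1)) = 3 - (G + 1) = 3 - (1 + G) = 3 + (-1 - G) = 2 - G)
L(v) = 2*(29 + v)/(-8 + v) (L(v) = 2*((v + 29)/(v + (2 - 1*10))) = 2*((29 + v)/(v + (2 - 10))) = 2*((29 + v)/(v - 8)) = 2*((29 + v)/(-8 + v)) = 2*(29 + v)/(-8 + v))
I(j, a) = √(a² + j²)
1/(I(188, -19)/L(286)) = 1/(√((-19)² + 188²)/((2*(29 + 286)/(-8 + 286)))) = 1/(√(361 + 35344)/((2*315/278))) = 1/(√35705/((2*(1/278)*315))) = 1/(√35705/(315/139)) = 1/(√35705*(139/315)) = 1/(139*√35705/315) = 63*√35705/992599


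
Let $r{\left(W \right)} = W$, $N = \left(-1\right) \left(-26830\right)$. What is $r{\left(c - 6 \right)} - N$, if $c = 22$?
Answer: $-26814$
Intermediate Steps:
$N = 26830$
$r{\left(c - 6 \right)} - N = \left(22 - 6\right) - 26830 = 16 - 26830 = -26814$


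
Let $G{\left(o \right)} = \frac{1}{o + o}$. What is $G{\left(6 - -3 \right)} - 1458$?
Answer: $- \frac{26243}{18} \approx -1457.9$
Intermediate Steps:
$G{\left(o \right)} = \frac{1}{2 o}$
$G{\left(6 - -3 \right)} - 1458 = \frac{1}{2 \left(6 - -3\right)} - 1458 = \frac{1}{2 \left(6 + 3\right)} - 1458 = \frac{1}{2 \cdot 9} - 1458 = \frac{1}{2} \cdot \frac{1}{9} - 1458 = \frac{1}{18} - 1458 = - \frac{26243}{18}$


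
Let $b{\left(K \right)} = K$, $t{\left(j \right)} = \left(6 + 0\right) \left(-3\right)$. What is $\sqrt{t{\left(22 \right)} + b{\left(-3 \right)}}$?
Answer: $i \sqrt{21} \approx 4.5826 i$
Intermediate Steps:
$t{\left(j \right)} = -18$ ($t{\left(j \right)} = 6 \left(-3\right) = -18$)
$\sqrt{t{\left(22 \right)} + b{\left(-3 \right)}} = \sqrt{-18 - 3} = \sqrt{-21} = i \sqrt{21}$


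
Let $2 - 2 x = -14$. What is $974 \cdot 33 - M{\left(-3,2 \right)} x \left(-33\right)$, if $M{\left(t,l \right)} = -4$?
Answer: $31086$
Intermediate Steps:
$x = 8$ ($x = 1 - -7 = 1 + 7 = 8$)
$974 \cdot 33 - M{\left(-3,2 \right)} x \left(-33\right) = 974 \cdot 33 - \left(-4\right) 8 \left(-33\right) = 32142 - \left(-32\right) \left(-33\right) = 32142 - 1056 = 31086$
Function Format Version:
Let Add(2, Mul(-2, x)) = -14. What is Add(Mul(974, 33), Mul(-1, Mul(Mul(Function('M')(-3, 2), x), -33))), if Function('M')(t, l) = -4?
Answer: 31086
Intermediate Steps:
x = 8 (x = Add(1, Mul(Rational(-1, 2), -14)) = Add(1, 7) = 8)
Add(Mul(974, 33), Mul(-1, Mul(Mul(Function('M')(-3, 2), x), -33))) = Add(Mul(974, 33), Mul(-1, Mul(Mul(-4, 8), -33))) = Add(32142, Mul(-1, Mul(-32, -33))) = Add(32142, Mul(-1, 1056)) = Add(32142, -1056) = 31086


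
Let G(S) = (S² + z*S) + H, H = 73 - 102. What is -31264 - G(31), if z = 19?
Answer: -32785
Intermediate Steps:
H = -29
G(S) = -29 + S² + 19*S (G(S) = (S² + 19*S) - 29 = -29 + S² + 19*S)
-31264 - G(31) = -31264 - (-29 + 31² + 19*31) = -31264 - (-29 + 961 + 589) = -31264 - 1*1521 = -31264 - 1521 = -32785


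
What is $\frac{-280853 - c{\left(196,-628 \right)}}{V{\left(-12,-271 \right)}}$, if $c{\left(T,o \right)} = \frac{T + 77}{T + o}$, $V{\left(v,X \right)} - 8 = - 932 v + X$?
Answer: $- \frac{603623}{23472} \approx -25.717$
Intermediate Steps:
$V{\left(v,X \right)} = 8 + X - 932 v$ ($V{\left(v,X \right)} = 8 + \left(- 932 v + X\right) = 8 + \left(X - 932 v\right) = 8 + X - 932 v$)
$c{\left(T,o \right)} = \frac{77 + T}{T + o}$
$\frac{-280853 - c{\left(196,-628 \right)}}{V{\left(-12,-271 \right)}} = \frac{-280853 - \frac{77 + 196}{196 - 628}}{8 - 271 - -11184} = \frac{-280853 - \frac{1}{-432} \cdot 273}{8 - 271 + 11184} = \frac{-280853 - \left(- \frac{1}{432}\right) 273}{10921} = \left(-280853 - - \frac{91}{144}\right) \frac{1}{10921} = \left(-280853 + \frac{91}{144}\right) \frac{1}{10921} = \left(- \frac{40442741}{144}\right) \frac{1}{10921} = - \frac{603623}{23472}$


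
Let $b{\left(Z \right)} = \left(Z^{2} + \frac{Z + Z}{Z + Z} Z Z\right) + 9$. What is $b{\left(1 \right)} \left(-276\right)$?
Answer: $-3036$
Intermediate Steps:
$b{\left(Z \right)} = 9 + 2 Z^{2}$ ($b{\left(Z \right)} = \left(Z^{2} + \frac{2 Z}{2 Z} Z Z\right) + 9 = \left(Z^{2} + 2 Z \frac{1}{2 Z} Z Z\right) + 9 = \left(Z^{2} + 1 Z Z\right) + 9 = \left(Z^{2} + Z Z\right) + 9 = \left(Z^{2} + Z^{2}\right) + 9 = 2 Z^{2} + 9 = 9 + 2 Z^{2}$)
$b{\left(1 \right)} \left(-276\right) = \left(9 + 2 \cdot 1^{2}\right) \left(-276\right) = \left(9 + 2 \cdot 1\right) \left(-276\right) = \left(9 + 2\right) \left(-276\right) = 11 \left(-276\right) = -3036$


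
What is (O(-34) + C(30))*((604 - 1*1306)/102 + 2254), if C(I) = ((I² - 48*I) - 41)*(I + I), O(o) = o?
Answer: -1332985694/17 ≈ -7.8411e+7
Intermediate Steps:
C(I) = 2*I*(-41 + I² - 48*I) (C(I) = (-41 + I² - 48*I)*(2*I) = 2*I*(-41 + I² - 48*I))
(O(-34) + C(30))*((604 - 1*1306)/102 + 2254) = (-34 + 2*30*(-41 + 30² - 48*30))*((604 - 1*1306)/102 + 2254) = (-34 + 2*30*(-41 + 900 - 1440))*((604 - 1306)*(1/102) + 2254) = (-34 + 2*30*(-581))*(-702*1/102 + 2254) = (-34 - 34860)*(-117/17 + 2254) = -34894*38201/17 = -1332985694/17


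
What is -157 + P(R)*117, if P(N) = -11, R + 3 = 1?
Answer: -1444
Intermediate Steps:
R = -2 (R = -3 + 1 = -2)
-157 + P(R)*117 = -157 - 11*117 = -157 - 1287 = -1444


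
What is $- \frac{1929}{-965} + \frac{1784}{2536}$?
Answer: $\frac{826688}{305905} \approx 2.7024$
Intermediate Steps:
$- \frac{1929}{-965} + \frac{1784}{2536} = \left(-1929\right) \left(- \frac{1}{965}\right) + 1784 \cdot \frac{1}{2536} = \frac{1929}{965} + \frac{223}{317} = \frac{826688}{305905}$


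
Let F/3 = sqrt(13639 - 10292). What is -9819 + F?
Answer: -9819 + 3*sqrt(3347) ≈ -9645.4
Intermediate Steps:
F = 3*sqrt(3347) (F = 3*sqrt(13639 - 10292) = 3*sqrt(3347) ≈ 173.56)
-9819 + F = -9819 + 3*sqrt(3347)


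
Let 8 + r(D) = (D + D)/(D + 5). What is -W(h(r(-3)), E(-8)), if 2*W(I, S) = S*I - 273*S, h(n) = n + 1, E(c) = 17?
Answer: 4811/2 ≈ 2405.5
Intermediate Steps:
r(D) = -8 + 2*D/(5 + D) (r(D) = -8 + (D + D)/(D + 5) = -8 + (2*D)/(5 + D) = -8 + 2*D/(5 + D))
h(n) = 1 + n
W(I, S) = -273*S/2 + I*S/2 (W(I, S) = (S*I - 273*S)/2 = (I*S - 273*S)/2 = (-273*S + I*S)/2 = -273*S/2 + I*S/2)
-W(h(r(-3)), E(-8)) = -17*(-273 + (1 + 2*(-20 - 3*(-3))/(5 - 3)))/2 = -17*(-273 + (1 + 2*(-20 + 9)/2))/2 = -17*(-273 + (1 + 2*(½)*(-11)))/2 = -17*(-273 + (1 - 11))/2 = -17*(-273 - 10)/2 = -17*(-283)/2 = -1*(-4811/2) = 4811/2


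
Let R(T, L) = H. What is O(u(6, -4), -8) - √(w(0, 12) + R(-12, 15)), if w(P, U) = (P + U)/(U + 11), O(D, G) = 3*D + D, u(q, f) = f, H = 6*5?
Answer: -16 - 3*√1794/23 ≈ -21.525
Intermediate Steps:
H = 30
R(T, L) = 30
O(D, G) = 4*D
w(P, U) = (P + U)/(11 + U)
O(u(6, -4), -8) - √(w(0, 12) + R(-12, 15)) = 4*(-4) - √((0 + 12)/(11 + 12) + 30) = -16 - √(12/23 + 30) = -16 - √(702/23) = -16 - 3*√1794/23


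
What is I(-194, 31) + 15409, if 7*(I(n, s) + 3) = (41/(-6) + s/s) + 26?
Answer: 647173/42 ≈ 15409.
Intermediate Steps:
I(n, s) = -5/42 (I(n, s) = -3 + ((41/(-6) + s/s) + 26)/7 = -3 + ((41*(-⅙) + 1) + 26)/7 = -3 + ((-41/6 + 1) + 26)/7 = -3 + (-35/6 + 26)/7 = -3 + (⅐)*(121/6) = -3 + 121/42 = -5/42)
I(-194, 31) + 15409 = -5/42 + 15409 = 647173/42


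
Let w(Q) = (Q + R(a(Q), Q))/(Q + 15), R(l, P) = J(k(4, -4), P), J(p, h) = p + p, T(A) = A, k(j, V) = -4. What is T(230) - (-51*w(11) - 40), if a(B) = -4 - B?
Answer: 7173/26 ≈ 275.88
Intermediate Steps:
J(p, h) = 2*p
R(l, P) = -8 (R(l, P) = 2*(-4) = -8)
w(Q) = (-8 + Q)/(15 + Q) (w(Q) = (Q - 8)/(Q + 15) = (-8 + Q)/(15 + Q))
T(230) - (-51*w(11) - 40) = 230 - (-51*(-8 + 11)/(15 + 11) - 40) = 230 - (-51*3/26 - 40) = 230 - (-153/26 - 40) = 230 - 1*(-1193/26) = 230 + 1193/26 = 7173/26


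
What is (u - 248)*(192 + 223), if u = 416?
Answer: 69720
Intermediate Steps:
(u - 248)*(192 + 223) = (416 - 248)*(192 + 223) = 168*415 = 69720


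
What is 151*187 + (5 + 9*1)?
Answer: 28251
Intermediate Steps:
151*187 + (5 + 9*1) = 28237 + (5 + 9) = 28237 + 14 = 28251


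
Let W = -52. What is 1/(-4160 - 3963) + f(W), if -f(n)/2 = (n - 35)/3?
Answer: 471133/8123 ≈ 58.000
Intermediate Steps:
f(n) = 70/3 - 2*n/3 (f(n) = -2*(n - 35)/3 = -2*(-35 + n)/3 = -2*(-35/3 + n/3) = 70/3 - 2*n/3)
1/(-4160 - 3963) + f(W) = 1/(-4160 - 3963) + (70/3 - ⅔*(-52)) = 1/(-8123) + (70/3 + 104/3) = -1/8123 + 58 = 471133/8123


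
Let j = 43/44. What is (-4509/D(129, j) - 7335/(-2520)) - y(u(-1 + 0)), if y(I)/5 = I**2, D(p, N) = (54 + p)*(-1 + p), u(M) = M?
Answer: -124713/54656 ≈ -2.2818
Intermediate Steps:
j = 43/44 (j = 43*(1/44) = 43/44 ≈ 0.97727)
D(p, N) = (-1 + p)*(54 + p)
y(I) = 5*I**2
(-4509/D(129, j) - 7335/(-2520)) - y(u(-1 + 0)) = (-4509/(-54 + 129**2 + 53*129) - 7335/(-2520)) - 5*(-1 + 0)**2 = (-4509/(-54 + 16641 + 6837) - 7335*(-1/2520)) - 5*(-1)**2 = (-4509/23424 + 163/56) - 5 = (-4509*1/23424 + 163/56) - 1*5 = (-1503/7808 + 163/56) - 5 = 148567/54656 - 5 = -124713/54656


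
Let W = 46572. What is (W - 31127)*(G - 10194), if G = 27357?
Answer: 265082535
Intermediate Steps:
(W - 31127)*(G - 10194) = (46572 - 31127)*(27357 - 10194) = 15445*17163 = 265082535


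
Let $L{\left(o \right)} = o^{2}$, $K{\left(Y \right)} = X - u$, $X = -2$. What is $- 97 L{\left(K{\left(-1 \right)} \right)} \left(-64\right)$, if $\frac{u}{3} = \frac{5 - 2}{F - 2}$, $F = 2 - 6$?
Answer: $1552$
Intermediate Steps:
$F = -4$ ($F = 2 - 6 = -4$)
$u = - \frac{3}{2}$ ($u = 3 \frac{5 - 2}{-4 - 2} = 3 \frac{3}{-6} = 3 \cdot 3 \left(- \frac{1}{6}\right) = 3 \left(- \frac{1}{2}\right) = - \frac{3}{2} \approx -1.5$)
$K{\left(Y \right)} = - \frac{1}{2}$ ($K{\left(Y \right)} = -2 - - \frac{3}{2} = -2 + \frac{3}{2} = - \frac{1}{2}$)
$- 97 L{\left(K{\left(-1 \right)} \right)} \left(-64\right) = - 97 \left(- \frac{1}{2}\right)^{2} \left(-64\right) = \left(-97\right) \frac{1}{4} \left(-64\right) = \left(- \frac{97}{4}\right) \left(-64\right) = 1552$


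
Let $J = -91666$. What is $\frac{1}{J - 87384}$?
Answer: $- \frac{1}{179050} \approx -5.585 \cdot 10^{-6}$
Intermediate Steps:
$\frac{1}{J - 87384} = \frac{1}{-91666 - 87384} = \frac{1}{-179050} = - \frac{1}{179050}$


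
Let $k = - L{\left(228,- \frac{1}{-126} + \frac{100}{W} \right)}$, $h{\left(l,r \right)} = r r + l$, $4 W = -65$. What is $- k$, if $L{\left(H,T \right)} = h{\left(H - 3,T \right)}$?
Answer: $\frac{705029389}{2683044} \approx 262.77$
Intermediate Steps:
$W = - \frac{65}{4}$ ($W = \frac{1}{4} \left(-65\right) = - \frac{65}{4} \approx -16.25$)
$h{\left(l,r \right)} = l + r^{2}$ ($h{\left(l,r \right)} = r^{2} + l = l + r^{2}$)
$L{\left(H,T \right)} = -3 + H + T^{2}$ ($L{\left(H,T \right)} = \left(H - 3\right) + T^{2} = \left(-3 + H\right) + T^{2} = -3 + H + T^{2}$)
$k = - \frac{705029389}{2683044}$ ($k = - (-3 + 228 + \left(- \frac{1}{-126} + \frac{100}{- \frac{65}{4}}\right)^{2}) = - (-3 + 228 + \left(\left(-1\right) \left(- \frac{1}{126}\right) + 100 \left(- \frac{4}{65}\right)\right)^{2}) = - (-3 + 228 + \left(\frac{1}{126} - \frac{80}{13}\right)^{2}) = - (-3 + 228 + \left(- \frac{10067}{1638}\right)^{2}) = - (-3 + 228 + \frac{101344489}{2683044}) = \left(-1\right) \frac{705029389}{2683044} = - \frac{705029389}{2683044} \approx -262.77$)
$- k = \left(-1\right) \left(- \frac{705029389}{2683044}\right) = \frac{705029389}{2683044}$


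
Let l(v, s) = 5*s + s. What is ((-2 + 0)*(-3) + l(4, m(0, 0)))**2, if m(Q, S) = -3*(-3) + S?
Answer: 3600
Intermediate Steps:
m(Q, S) = 9 + S
l(v, s) = 6*s
((-2 + 0)*(-3) + l(4, m(0, 0)))**2 = ((-2 + 0)*(-3) + 6*(9 + 0))**2 = (-2*(-3) + 6*9)**2 = (6 + 54)**2 = 60**2 = 3600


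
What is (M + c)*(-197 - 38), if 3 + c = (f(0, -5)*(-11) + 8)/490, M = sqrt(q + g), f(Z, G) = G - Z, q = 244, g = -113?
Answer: 9447/14 - 235*sqrt(131) ≈ -2014.9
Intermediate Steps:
M = sqrt(131) (M = sqrt(244 - 113) = sqrt(131) ≈ 11.446)
c = -201/70 (c = -3 + ((-5 - 1*0)*(-11) + 8)/490 = -3 + ((-5 + 0)*(-11) + 8)*(1/490) = -3 + (-5*(-11) + 8)*(1/490) = -3 + (55 + 8)*(1/490) = -3 + 63*(1/490) = -3 + 9/70 = -201/70 ≈ -2.8714)
(M + c)*(-197 - 38) = (sqrt(131) - 201/70)*(-197 - 38) = (-201/70 + sqrt(131))*(-235) = 9447/14 - 235*sqrt(131)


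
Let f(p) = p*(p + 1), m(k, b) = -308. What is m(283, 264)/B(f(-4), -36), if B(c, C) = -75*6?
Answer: 154/225 ≈ 0.68444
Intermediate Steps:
f(p) = p*(1 + p)
B(c, C) = -450
m(283, 264)/B(f(-4), -36) = -308/(-450) = -308*(-1/450) = 154/225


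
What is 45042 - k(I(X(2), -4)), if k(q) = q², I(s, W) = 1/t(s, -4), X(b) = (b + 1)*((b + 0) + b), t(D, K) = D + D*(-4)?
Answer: 58374431/1296 ≈ 45042.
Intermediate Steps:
t(D, K) = -3*D (t(D, K) = D - 4*D = -3*D)
X(b) = 2*b*(1 + b) (X(b) = (1 + b)*(b + b) = (1 + b)*(2*b) = 2*b*(1 + b))
I(s, W) = -1/(3*s) (I(s, W) = 1/(-3*s) = -1/(3*s))
45042 - k(I(X(2), -4)) = 45042 - (-1/(4*(1 + 2))/3)² = 45042 - (-1/(3*(2*2*3)))² = 45042 - (-⅓/12)² = 45042 - (-⅓*1/12)² = 45042 - (-1/36)² = 45042 - 1*1/1296 = 45042 - 1/1296 = 58374431/1296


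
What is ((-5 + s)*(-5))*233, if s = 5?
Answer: 0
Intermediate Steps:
((-5 + s)*(-5))*233 = ((-5 + 5)*(-5))*233 = (0*(-5))*233 = 0*233 = 0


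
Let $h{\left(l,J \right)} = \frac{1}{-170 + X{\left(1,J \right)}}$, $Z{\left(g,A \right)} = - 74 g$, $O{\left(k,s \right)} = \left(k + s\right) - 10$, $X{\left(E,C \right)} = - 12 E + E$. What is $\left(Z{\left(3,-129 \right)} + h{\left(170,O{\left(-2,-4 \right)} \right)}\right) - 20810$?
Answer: $- \frac{3806793}{181} \approx -21032.0$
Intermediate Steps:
$X{\left(E,C \right)} = - 11 E$
$O{\left(k,s \right)} = -10 + k + s$
$h{\left(l,J \right)} = - \frac{1}{181}$ ($h{\left(l,J \right)} = \frac{1}{-170 - 11} = \frac{1}{-181} = - \frac{1}{181}$)
$\left(Z{\left(3,-129 \right)} + h{\left(170,O{\left(-2,-4 \right)} \right)}\right) - 20810 = \left(\left(-74\right) 3 - \frac{1}{181}\right) - 20810 = \left(-222 - \frac{1}{181}\right) - 20810 = - \frac{40183}{181} - 20810 = - \frac{3806793}{181}$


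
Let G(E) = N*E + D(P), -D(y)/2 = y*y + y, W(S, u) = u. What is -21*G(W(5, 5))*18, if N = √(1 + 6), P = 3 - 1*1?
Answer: 4536 - 1890*√7 ≈ -464.47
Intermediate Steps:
P = 2 (P = 3 - 1 = 2)
N = √7 ≈ 2.6458
D(y) = -2*y - 2*y² (D(y) = -2*(y*y + y) = -2*(y² + y) = -2*(y + y²) = -2*y - 2*y²)
G(E) = -12 + E*√7 (G(E) = √7*E - 2*2*(1 + 2) = E*√7 - 2*2*3 = E*√7 - 12 = -12 + E*√7)
-21*G(W(5, 5))*18 = -21*(-12 + 5*√7)*18 = (252 - 105*√7)*18 = 4536 - 1890*√7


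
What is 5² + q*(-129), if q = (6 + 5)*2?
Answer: -2813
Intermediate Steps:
q = 22 (q = 11*2 = 22)
5² + q*(-129) = 5² + 22*(-129) = 25 - 2838 = -2813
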